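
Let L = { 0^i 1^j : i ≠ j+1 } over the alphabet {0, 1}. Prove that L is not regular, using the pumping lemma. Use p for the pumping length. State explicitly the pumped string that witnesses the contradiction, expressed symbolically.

Assume L is regular; let p be its pumping constant.
Choose w = 0^p 1^{p+p!-1}. Since p ≠ (p+p!-1)+1 = p+p!, w ∈ L; and |w| ≥ p.
Write w = xyz as guaranteed by the lemma, with |xy| ≤ p and |y| > 0.
Since the first p symbols of w are all 0's and |xy| ≤ p, y lies entirely in the leading 0-block: y = 0^k for some k with 1 ≤ k ≤ p.
Since 1 ≤ k ≤ p, k divides p!; set t = 1 + p!/k. Then xy^t z has p + (p!/k)·k = p + p! copies of 0. Now the 0-count is p+p! and (1-count)+1 = (p+p!-1)+1 = p+p!, so i ≠ j+1 fails. So xy^t z = 0^{p+p!} 1^{p+p!-1} ∉ L.
This is a contradiction; hence L is not regular.

0^{p+p!} 1^{p+p!-1}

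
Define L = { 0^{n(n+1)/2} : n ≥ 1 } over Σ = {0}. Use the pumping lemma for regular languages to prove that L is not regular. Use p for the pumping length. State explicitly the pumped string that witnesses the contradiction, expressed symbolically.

Assume L is regular; let p be its pumping constant.
Take w = 0^{p(p+1)/2} ∈ L with |w| = p(p+1)/2 ≥ p.
The pumping lemma gives a decomposition w = xyz where |xy| ≤ p and |y| > 0.
Then y = 0^k for some k with 1 ≤ k ≤ p.
Pump with i = 2: xy^2z = 0^{p(p+1)/2+k}. Since 1 ≤ k ≤ p, p(p+1)/2 < p(p+1)/2+k ≤ p(p+1)/2+p < (p+1)(p+2)/2, so p(p+1)/2+k is strictly between consecutive triangular numbers. So xy^2z ∉ L.
Contradiction. Therefore L is not regular.

0^{p(p+1)/2+k}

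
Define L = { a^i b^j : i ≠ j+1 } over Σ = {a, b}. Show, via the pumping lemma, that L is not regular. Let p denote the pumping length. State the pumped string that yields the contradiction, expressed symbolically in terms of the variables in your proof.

Toward a contradiction, assume L is regular with pumping length p.
Choose w = a^p b^{p+p!-1}. Since p ≠ (p+p!-1)+1 = p+p!, w ∈ L; and |w| ≥ p.
By the pumping lemma, w = xyz with |xy| ≤ p and y is nonempty.
Because |xy| ≤ p and w begins with p copies of a, we have y = a^k with 1 ≤ k ≤ p.
Since 1 ≤ k ≤ p, k divides p!; set t = 1 + p!/k. Then xy^t z has p + (p!/k)·k = p + p! copies of a. Now the a-count is p+p! and (b-count)+1 = (p+p!-1)+1 = p+p!, so i ≠ j+1 fails. So xy^t z = a^{p+p!} b^{p+p!-1} ∉ L.
This contradicts the pumping lemma, so L is not regular.

a^{p+p!} b^{p+p!-1}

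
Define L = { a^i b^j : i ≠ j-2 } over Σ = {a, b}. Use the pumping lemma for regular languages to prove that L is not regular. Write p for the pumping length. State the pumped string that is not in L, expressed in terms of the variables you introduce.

Assume L is regular. Let p be the pumping length given by the pumping lemma.
Choose w = a^p b^{p+p!+2}. Since p ≠ (p+p!+2)-2 = p+p!, w ∈ L; and |w| ≥ p.
By the pumping lemma, w = xyz with |xy| ≤ p and |y| ≥ 1.
The first p characters of w are a's, so xy (and hence y) consists only of a's. Write y = a^k, 1 ≤ k ≤ p.
Since 1 ≤ k ≤ p, k divides p!; set t = 1 + p!/k. Then xy^t z has p + (p!/k)·k = p + p! copies of a. Now the a-count is p+p! and (b-count)-2 = (p+p!+2)-2 = p+p!, so i ≠ j-2 fails. So xy^t z = a^{p+p!} b^{p+p!+2} ∉ L.
Contradiction. Therefore L is not regular.

a^{p+p!} b^{p+p!+2}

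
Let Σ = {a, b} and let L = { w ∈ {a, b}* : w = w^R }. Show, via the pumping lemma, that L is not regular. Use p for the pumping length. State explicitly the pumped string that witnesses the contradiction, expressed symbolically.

a^{p+k} b a^p

Suppose for contradiction that L is regular, and let p be the pumping length.
Take w = a^p b a^p, a palindrome of length 2p+1 ≥ p.
By the pumping lemma, w = xyz with |xy| ≤ p and |y| > 0.
The first p characters of w are a's, so xy (and hence y) consists only of a's. Write y = a^k, 1 ≤ k ≤ p.
Pump with i = 2: xy^2z = a^{p+k} b a^p. Its reverse is a^p b a^{p+k}, which differs from xy^2z since k ≥ 1. So xy^2z is not a palindrome and xy^2z ∉ L.
This contradicts the pumping lemma, so L is not regular.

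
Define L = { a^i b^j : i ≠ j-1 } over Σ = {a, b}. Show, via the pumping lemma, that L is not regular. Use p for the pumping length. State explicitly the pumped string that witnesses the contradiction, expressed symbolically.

a^{p+p!} b^{p+p!+1}

Toward a contradiction, assume L is regular with pumping length p.
Choose w = a^p b^{p+p!+1}. Since p ≠ (p+p!+1)-1 = p+p!, w ∈ L; and |w| ≥ p.
By the pumping lemma, w = xyz with |xy| ≤ p and |y| ≥ 1.
Because |xy| ≤ p and w begins with p copies of a, we have y = a^k with 1 ≤ k ≤ p.
Since 1 ≤ k ≤ p, k divides p!; set t = 1 + p!/k. Then xy^t z has p + (p!/k)·k = p + p! copies of a. Now the a-count is p+p! and (b-count)-1 = (p+p!+1)-1 = p+p!, so i ≠ j-1 fails. So xy^t z = a^{p+p!} b^{p+p!+1} ∉ L.
This is a contradiction; hence L is not regular.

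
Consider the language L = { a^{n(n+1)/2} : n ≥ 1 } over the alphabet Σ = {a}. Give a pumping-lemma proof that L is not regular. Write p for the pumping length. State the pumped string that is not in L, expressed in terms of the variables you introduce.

a^{p(p+1)/2+k}

Suppose for contradiction that L is regular, and let p be the pumping length.
Take w = a^{p(p+1)/2} ∈ L with |w| = p(p+1)/2 ≥ p.
By the pumping lemma, w = xyz with |xy| ≤ p and |y| > 0.
Then y = a^k for some k with 1 ≤ k ≤ p.
Pump with i = 2: xy^2z = a^{p(p+1)/2+k}. Since 1 ≤ k ≤ p, p(p+1)/2 < p(p+1)/2+k ≤ p(p+1)/2+p < (p+1)(p+2)/2, so p(p+1)/2+k is strictly between consecutive triangular numbers. So xy^2z ∉ L.
This contradicts the pumping lemma, so L is not regular.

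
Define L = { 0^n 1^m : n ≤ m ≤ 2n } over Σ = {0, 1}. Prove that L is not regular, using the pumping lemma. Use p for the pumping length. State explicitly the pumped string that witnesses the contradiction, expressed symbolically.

0^{p+k} 1^p

Toward a contradiction, assume L is regular with pumping length p.
Take w = 0^p 1^p ∈ L (since p ≤ p ≤ 2p), with |w| = 2p ≥ p.
Write w = xyz as guaranteed by the lemma, with |xy| ≤ p and |y| ≥ 1.
Since the first p symbols of w are all 0's and |xy| ≤ p, y lies entirely in the leading 0-block: y = 0^k for some k with 1 ≤ k ≤ p.
Pump with i = 2: xy^2z = 0^{p+k} 1^p. Now n = p+k > p = m, so the condition n ≤ m fails. Thus xy^2z ∉ L.
This contradicts the pumping lemma, so L is not regular.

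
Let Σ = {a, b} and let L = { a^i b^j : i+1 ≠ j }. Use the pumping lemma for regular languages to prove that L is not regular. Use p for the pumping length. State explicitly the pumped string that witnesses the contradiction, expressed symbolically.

Assume L is regular; let p be its pumping constant.
Choose w = a^p b^{p+p!+1}. Since p ≠ (p+p!+1)-1 = p+p!, w ∈ L; and |w| ≥ p.
By the pumping lemma, w = xyz with |xy| ≤ p and y is nonempty.
Since the first p symbols of w are all a's and |xy| ≤ p, y lies entirely in the leading a-block: y = a^k for some k with 1 ≤ k ≤ p.
Since 1 ≤ k ≤ p, k divides p!; set t = 1 + p!/k. Then xy^t z has p + (p!/k)·k = p + p! copies of a. Now the a-count is p+p! and (b-count)-1 = (p+p!+1)-1 = p+p!, so i+1 ≠ j fails. So xy^t z = a^{p+p!} b^{p+p!+1} ∉ L.
This contradicts the pumping lemma, so L is not regular.

a^{p+p!} b^{p+p!+1}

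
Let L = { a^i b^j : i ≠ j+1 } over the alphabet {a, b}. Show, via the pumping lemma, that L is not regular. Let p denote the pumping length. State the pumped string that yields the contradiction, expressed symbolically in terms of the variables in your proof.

Suppose for contradiction that L is regular, and let p be the pumping length.
Choose w = a^p b^{p+p!-1}. Since p ≠ (p+p!-1)+1 = p+p!, w ∈ L; and |w| ≥ p.
By the pumping lemma, w = xyz with |xy| ≤ p and y is nonempty.
Since the first p symbols of w are all a's and |xy| ≤ p, y lies entirely in the leading a-block: y = a^k for some k with 1 ≤ k ≤ p.
Since 1 ≤ k ≤ p, k divides p!; set t = 1 + p!/k. Then xy^t z has p + (p!/k)·k = p + p! copies of a. Now the a-count is p+p! and (b-count)+1 = (p+p!-1)+1 = p+p!, so i ≠ j+1 fails. So xy^t z = a^{p+p!} b^{p+p!-1} ∉ L.
This is a contradiction; hence L is not regular.

a^{p+p!} b^{p+p!-1}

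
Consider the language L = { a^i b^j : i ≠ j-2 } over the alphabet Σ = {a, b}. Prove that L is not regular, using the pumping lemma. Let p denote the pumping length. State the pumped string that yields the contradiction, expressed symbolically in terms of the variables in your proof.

Toward a contradiction, assume L is regular with pumping length p.
Choose w = a^p b^{p+p!+2}. Since p ≠ (p+p!+2)-2 = p+p!, w ∈ L; and |w| ≥ p.
By the pumping lemma, w = xyz with |xy| ≤ p and |y| > 0.
The first p characters of w are a's, so xy (and hence y) consists only of a's. Write y = a^k, 1 ≤ k ≤ p.
Since 1 ≤ k ≤ p, k divides p!; set t = 1 + p!/k. Then xy^t z has p + (p!/k)·k = p + p! copies of a. Now the a-count is p+p! and (b-count)-2 = (p+p!+2)-2 = p+p!, so i ≠ j-2 fails. So xy^t z = a^{p+p!} b^{p+p!+2} ∉ L.
This is a contradiction; hence L is not regular.

a^{p+p!} b^{p+p!+2}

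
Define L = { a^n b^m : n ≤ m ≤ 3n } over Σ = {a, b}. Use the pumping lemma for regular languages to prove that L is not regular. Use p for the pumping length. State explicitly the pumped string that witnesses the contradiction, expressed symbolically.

Assume L is regular. Let p be the pumping length given by the pumping lemma.
Take w = a^p b^p ∈ L (since p ≤ p ≤ 3p), with |w| = 2p ≥ p.
Write w = xyz as guaranteed by the lemma, with |xy| ≤ p and |y| ≥ 1.
The first p characters of w are a's, so xy (and hence y) consists only of a's. Write y = a^k, 1 ≤ k ≤ p.
Pump with i = 2: xy^2z = a^{p+k} b^p. Now n = p+k > p = m, so the condition n ≤ m fails. Thus xy^2z ∉ L.
This is a contradiction; hence L is not regular.

a^{p+k} b^p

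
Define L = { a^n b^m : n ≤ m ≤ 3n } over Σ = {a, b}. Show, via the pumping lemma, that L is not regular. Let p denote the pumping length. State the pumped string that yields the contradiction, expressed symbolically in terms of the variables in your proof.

a^{p+k} b^p

Toward a contradiction, assume L is regular with pumping length p.
Take w = a^p b^p ∈ L (since p ≤ p ≤ 3p), with |w| = 2p ≥ p.
By the pumping lemma, w = xyz with |xy| ≤ p and |y| ≥ 1.
The first p characters of w are a's, so xy (and hence y) consists only of a's. Write y = a^k, 1 ≤ k ≤ p.
Pump with i = 2: xy^2z = a^{p+k} b^p. Now n = p+k > p = m, so the condition n ≤ m fails. Thus xy^2z ∉ L.
This is a contradiction; hence L is not regular.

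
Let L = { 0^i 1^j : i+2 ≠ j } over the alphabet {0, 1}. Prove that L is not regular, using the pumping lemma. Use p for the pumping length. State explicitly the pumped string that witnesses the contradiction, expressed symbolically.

0^{p+p!} 1^{p+p!+2}

Suppose for contradiction that L is regular, and let p be the pumping length.
Choose w = 0^p 1^{p+p!+2}. Since p ≠ (p+p!+2)-2 = p+p!, w ∈ L; and |w| ≥ p.
The pumping lemma gives a decomposition w = xyz where |xy| ≤ p and y is nonempty.
The first p characters of w are 0's, so xy (and hence y) consists only of 0's. Write y = 0^k, 1 ≤ k ≤ p.
Since 1 ≤ k ≤ p, k divides p!; set t = 1 + p!/k. Then xy^t z has p + (p!/k)·k = p + p! copies of 0. Now the 0-count is p+p! and (1-count)-2 = (p+p!+2)-2 = p+p!, so i+2 ≠ j fails. So xy^t z = 0^{p+p!} 1^{p+p!+2} ∉ L.
Contradiction. Therefore L is not regular.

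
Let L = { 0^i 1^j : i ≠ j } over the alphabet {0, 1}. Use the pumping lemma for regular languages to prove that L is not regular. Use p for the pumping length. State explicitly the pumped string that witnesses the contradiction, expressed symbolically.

0^{p+p!} 1^{p+p!}

Suppose for contradiction that L is regular, and let p be the pumping length.
Choose w = 0^p 1^{p+p!}. Since p ≠ p+p!, w ∈ L; and |w| ≥ p.
Write w = xyz as guaranteed by the lemma, with |xy| ≤ p and y is nonempty.
Because |xy| ≤ p and w begins with p copies of 0, we have y = 0^k with 1 ≤ k ≤ p.
Since 1 ≤ k ≤ p, k divides p!; set t = 1 + p!/k. Then xy^t z has p + (p!/k)·k = p + p! copies of 0. Now the 0-count equals the 1-count, so i ≠ j fails. So xy^t z = 0^{p+p!} 1^{p+p!} ∉ L.
Contradiction. Therefore L is not regular.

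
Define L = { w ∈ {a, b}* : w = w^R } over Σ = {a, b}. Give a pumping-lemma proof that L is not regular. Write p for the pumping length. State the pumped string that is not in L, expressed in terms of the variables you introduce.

Assume L is regular; let p be its pumping constant.
Take w = a^p b a^p, a palindrome of length 2p+1 ≥ p.
The pumping lemma gives a decomposition w = xyz where |xy| ≤ p and |y| > 0.
Since the first p symbols of w are all a's and |xy| ≤ p, y lies entirely in the leading a-block: y = a^k for some k with 1 ≤ k ≤ p.
Pump with i = 2: xy^2z = a^{p+k} b a^p. Its reverse is a^p b a^{p+k}, which differs from xy^2z since k ≥ 1. So xy^2z is not a palindrome and xy^2z ∉ L.
This contradicts the pumping lemma, so L is not regular.

a^{p+k} b a^p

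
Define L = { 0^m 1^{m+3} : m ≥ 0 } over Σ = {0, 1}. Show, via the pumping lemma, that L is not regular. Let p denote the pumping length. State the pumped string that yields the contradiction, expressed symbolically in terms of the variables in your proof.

Assume L is regular; let p be its pumping constant.
Let w = 0^p 1^{p+3} ∈ L; note |w| = 2p+3 ≥ p.
Write w = xyz as guaranteed by the lemma, with |xy| ≤ p and y is nonempty.
The first p characters of w are 0's, so xy (and hence y) consists only of 0's. Write y = 0^k, 1 ≤ k ≤ p.
Pump with i = 2: xy^2z = 0^{p+k} 1^{p+3}. For this to lie in L we would need p+3 = (p+k)+3, which forces k = 0. But k ≥ 1, so xy^2z ∉ L.
Contradiction. Therefore L is not regular.

0^{p+k} 1^{p+3}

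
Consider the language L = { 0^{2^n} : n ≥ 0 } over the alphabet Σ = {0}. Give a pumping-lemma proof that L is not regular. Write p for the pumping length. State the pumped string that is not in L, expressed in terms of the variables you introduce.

0^{2^p+k}

Assume L is regular. Let p be the pumping length given by the pumping lemma.
Take w = 0^{2^p} ∈ L with |w| = 2^p ≥ p.
The pumping lemma gives a decomposition w = xyz where |xy| ≤ p and |y| > 0.
Then y = 0^k for some k with 1 ≤ k ≤ p.
Pump with i = 2: xy^2z = 0^{2^p+k}. Since 1 ≤ k ≤ p < 2^p, we have 2^p < 2^p+k < 2^{p+1}, so 2^p+k is not a power of 2. So xy^2z ∉ L.
This contradicts the pumping lemma, so L is not regular.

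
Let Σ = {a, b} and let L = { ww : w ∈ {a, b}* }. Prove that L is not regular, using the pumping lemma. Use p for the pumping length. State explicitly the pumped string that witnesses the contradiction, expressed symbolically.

Toward a contradiction, assume L is regular with pumping length p.
Take w = a^p b^p a^p b^p = uu where u = a^pb^p; then w ∈ L and |w| = 4p ≥ p.
The pumping lemma gives a decomposition w = xyz where |xy| ≤ p and |y| > 0.
The first p characters of w are a's, so xy (and hence y) consists only of a's. Write y = a^k, 1 ≤ k ≤ p.
Pump with i = 2: xy^2z = a^{p+k} b^p a^p b^p, of length 4p+k. Suppose this equals vv. The string starts with a and ends with b, so v does too; thus the boundary between the two copies of v is a b→a transition. There is exactly one such transition, at position 2p+k, so |v| = 2p+k and |vv| = 4p+2k ≠ 4p+k since k ≥ 1. So xy^2z ∉ L.
Contradiction. Therefore L is not regular.

a^{p+k} b^p a^p b^p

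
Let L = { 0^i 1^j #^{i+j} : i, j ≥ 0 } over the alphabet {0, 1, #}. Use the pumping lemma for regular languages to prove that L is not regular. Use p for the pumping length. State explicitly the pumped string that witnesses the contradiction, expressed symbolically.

0^{p+k} 1^p #^{2p}

Assume L is regular. Let p be the pumping length given by the pumping lemma.
Take w = 0^p 1^p #^{2p} ∈ L (with i=j=p, i+j=2p), |w| = 4p ≥ p.
The pumping lemma gives a decomposition w = xyz where |xy| ≤ p and |y| > 0.
Because |xy| ≤ p and w begins with p copies of 0, we have y = 0^k with 1 ≤ k ≤ p.
Consider xy^2z = 0^{p+k} 1^p #^{2p}. Now the 0- and 1-counts sum to 2p+k, but the #-count is 2p ≠ 2p+k. So xy^2z ∉ L.
This contradicts the pumping lemma, so L is not regular.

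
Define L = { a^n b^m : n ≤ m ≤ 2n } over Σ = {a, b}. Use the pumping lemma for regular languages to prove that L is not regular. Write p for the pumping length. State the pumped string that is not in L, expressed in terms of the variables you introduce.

Suppose for contradiction that L is regular, and let p be the pumping length.
Take w = a^p b^p ∈ L (since p ≤ p ≤ 2p), with |w| = 2p ≥ p.
By the pumping lemma, w = xyz with |xy| ≤ p and |y| > 0.
Since the first p symbols of w are all a's and |xy| ≤ p, y lies entirely in the leading a-block: y = a^k for some k with 1 ≤ k ≤ p.
Pump with i = 2: xy^2z = a^{p+k} b^p. Now n = p+k > p = m, so the condition n ≤ m fails. Thus xy^2z ∉ L.
This is a contradiction; hence L is not regular.

a^{p+k} b^p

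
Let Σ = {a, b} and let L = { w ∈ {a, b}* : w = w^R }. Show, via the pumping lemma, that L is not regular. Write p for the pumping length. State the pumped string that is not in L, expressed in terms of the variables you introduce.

Suppose for contradiction that L is regular, and let p be the pumping length.
Take w = a^p b a^p, a palindrome of length 2p+1 ≥ p.
Write w = xyz as guaranteed by the lemma, with |xy| ≤ p and y is nonempty.
Since the first p symbols of w are all a's and |xy| ≤ p, y lies entirely in the leading a-block: y = a^k for some k with 1 ≤ k ≤ p.
Pump with i = 2: xy^2z = a^{p+k} b a^p. Its reverse is a^p b a^{p+k}, which differs from xy^2z since k ≥ 1. So xy^2z is not a palindrome and xy^2z ∉ L.
This contradicts the pumping lemma, so L is not regular.

a^{p+k} b a^p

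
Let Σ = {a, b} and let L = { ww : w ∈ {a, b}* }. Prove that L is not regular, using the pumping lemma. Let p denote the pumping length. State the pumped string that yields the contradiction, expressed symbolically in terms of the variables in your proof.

a^{p+k} b^p a^p b^p

Assume L is regular; let p be its pumping constant.
Take w = a^p b^p a^p b^p = uu where u = a^pb^p; then w ∈ L and |w| = 4p ≥ p.
The pumping lemma gives a decomposition w = xyz where |xy| ≤ p and |y| ≥ 1.
Because |xy| ≤ p and w begins with p copies of a, we have y = a^k with 1 ≤ k ≤ p.
Pump with i = 2: xy^2z = a^{p+k} b^p a^p b^p, of length 4p+k. Suppose this equals vv. The string starts with a and ends with b, so v does too; thus the boundary between the two copies of v is a b→a transition. There is exactly one such transition, at position 2p+k, so |v| = 2p+k and |vv| = 4p+2k ≠ 4p+k since k ≥ 1. So xy^2z ∉ L.
This contradicts the pumping lemma, so L is not regular.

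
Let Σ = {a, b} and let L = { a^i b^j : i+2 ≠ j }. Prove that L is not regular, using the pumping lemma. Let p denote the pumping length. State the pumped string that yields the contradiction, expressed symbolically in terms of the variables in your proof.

Suppose for contradiction that L is regular, and let p be the pumping length.
Choose w = a^p b^{p+p!+2}. Since p ≠ (p+p!+2)-2 = p+p!, w ∈ L; and |w| ≥ p.
The pumping lemma gives a decomposition w = xyz where |xy| ≤ p and y is nonempty.
Since the first p symbols of w are all a's and |xy| ≤ p, y lies entirely in the leading a-block: y = a^k for some k with 1 ≤ k ≤ p.
Since 1 ≤ k ≤ p, k divides p!; set t = 1 + p!/k. Then xy^t z has p + (p!/k)·k = p + p! copies of a. Now the a-count is p+p! and (b-count)-2 = (p+p!+2)-2 = p+p!, so i+2 ≠ j fails. So xy^t z = a^{p+p!} b^{p+p!+2} ∉ L.
This is a contradiction; hence L is not regular.

a^{p+p!} b^{p+p!+2}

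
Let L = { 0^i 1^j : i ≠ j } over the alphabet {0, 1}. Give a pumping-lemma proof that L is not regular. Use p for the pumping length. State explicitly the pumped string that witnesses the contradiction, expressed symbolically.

0^{p+p!} 1^{p+p!}

Suppose for contradiction that L is regular, and let p be the pumping length.
Choose w = 0^p 1^{p+p!}. Since p ≠ p+p!, w ∈ L; and |w| ≥ p.
The pumping lemma gives a decomposition w = xyz where |xy| ≤ p and |y| ≥ 1.
Because |xy| ≤ p and w begins with p copies of 0, we have y = 0^k with 1 ≤ k ≤ p.
Since 1 ≤ k ≤ p, k divides p!; set t = 1 + p!/k. Then xy^t z has p + (p!/k)·k = p + p! copies of 0. Now the 0-count equals the 1-count, so i ≠ j fails. So xy^t z = 0^{p+p!} 1^{p+p!} ∉ L.
Contradiction. Therefore L is not regular.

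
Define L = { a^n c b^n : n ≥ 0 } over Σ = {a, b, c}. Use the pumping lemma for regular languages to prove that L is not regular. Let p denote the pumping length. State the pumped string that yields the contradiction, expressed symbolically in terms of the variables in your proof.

Suppose for contradiction that L is regular, and let p be the pumping length.
Take w = a^p c b^p ∈ L with |w| = 2p+1 ≥ p.
Write w = xyz as guaranteed by the lemma, with |xy| ≤ p and |y| > 0.
Since the first p symbols of w are all a's and |xy| ≤ p, y lies entirely in the leading a-block: y = a^k for some k with 1 ≤ k ≤ p.
Pump with i = 2: xy^2z = a^{p+k} c b^p, which would require p+k = p. But k ≥ 1, so xy^2z ∉ L.
Contradiction. Therefore L is not regular.

a^{p+k} c b^p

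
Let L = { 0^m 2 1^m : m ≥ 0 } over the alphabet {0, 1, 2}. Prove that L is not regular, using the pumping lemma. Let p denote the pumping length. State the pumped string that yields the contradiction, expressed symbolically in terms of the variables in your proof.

0^{p+k} 2 1^p

Assume L is regular. Let p be the pumping length given by the pumping lemma.
Take w = 0^p 2 1^p ∈ L with |w| = 2p+1 ≥ p.
The pumping lemma gives a decomposition w = xyz where |xy| ≤ p and y is nonempty.
Because |xy| ≤ p and w begins with p copies of 0, we have y = 0^k with 1 ≤ k ≤ p.
Pump with i = 2: xy^2z = 0^{p+k} 2 1^p, which would require p+k = p. But k ≥ 1, so xy^2z ∉ L.
This contradicts the pumping lemma, so L is not regular.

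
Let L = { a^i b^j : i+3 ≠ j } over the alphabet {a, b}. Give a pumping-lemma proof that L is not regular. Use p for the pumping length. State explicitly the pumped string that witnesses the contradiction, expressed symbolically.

a^{p+p!} b^{p+p!+3}

Assume L is regular. Let p be the pumping length given by the pumping lemma.
Choose w = a^p b^{p+p!+3}. Since p ≠ (p+p!+3)-3 = p+p!, w ∈ L; and |w| ≥ p.
By the pumping lemma, w = xyz with |xy| ≤ p and |y| ≥ 1.
The first p characters of w are a's, so xy (and hence y) consists only of a's. Write y = a^k, 1 ≤ k ≤ p.
Since 1 ≤ k ≤ p, k divides p!; set t = 1 + p!/k. Then xy^t z has p + (p!/k)·k = p + p! copies of a. Now the a-count is p+p! and (b-count)-3 = (p+p!+3)-3 = p+p!, so i+3 ≠ j fails. So xy^t z = a^{p+p!} b^{p+p!+3} ∉ L.
This contradicts the pumping lemma, so L is not regular.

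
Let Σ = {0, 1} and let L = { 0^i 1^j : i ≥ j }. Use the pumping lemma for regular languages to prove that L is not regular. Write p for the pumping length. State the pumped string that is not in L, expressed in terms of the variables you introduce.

0^{p-k} 1^p

Toward a contradiction, assume L is regular with pumping length p.
Choose w = 0^p 1^p ∈ L, with |w| = 2p ≥ p.
By the pumping lemma, w = xyz with |xy| ≤ p and |y| ≥ 1.
Because |xy| ≤ p and w begins with p copies of 0, we have y = 0^k with 1 ≤ k ≤ p.
Consider xy^0z = xz = 0^{p-k} 1^p. Since k ≥ 1, the 0-count p-k is less than p, so i ≥ j fails; thus xz ∉ L.
This contradicts the pumping lemma, so L is not regular.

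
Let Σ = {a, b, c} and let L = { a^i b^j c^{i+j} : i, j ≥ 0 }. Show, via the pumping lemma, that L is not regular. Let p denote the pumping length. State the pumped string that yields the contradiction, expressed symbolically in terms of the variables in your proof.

Suppose for contradiction that L is regular, and let p be the pumping length.
Take w = a^p b^p c^{2p} ∈ L (with i=j=p, i+j=2p), |w| = 4p ≥ p.
By the pumping lemma, w = xyz with |xy| ≤ p and |y| ≥ 1.
Because |xy| ≤ p and w begins with p copies of a, we have y = a^k with 1 ≤ k ≤ p.
Consider xy^2z = a^{p+k} b^p c^{2p}. Now the a- and b-counts sum to 2p+k, but the c-count is 2p ≠ 2p+k. So xy^2z ∉ L.
Contradiction. Therefore L is not regular.

a^{p+k} b^p c^{2p}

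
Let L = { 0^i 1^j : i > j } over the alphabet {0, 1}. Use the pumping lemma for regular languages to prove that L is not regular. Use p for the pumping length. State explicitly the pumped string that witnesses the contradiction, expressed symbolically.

0^{p+1-k} 1^p

Suppose for contradiction that L is regular, and let p be the pumping length.
Choose w = 0^{p+1} 1^p ∈ L, with |w| = 2p+1 ≥ p.
The pumping lemma gives a decomposition w = xyz where |xy| ≤ p and |y| > 0.
Because |xy| ≤ p and w begins with p copies of 0, we have y = 0^k with 1 ≤ k ≤ p.
Consider xy^0z = xz = 0^{p+1-k} 1^p. Since k ≥ 1, the 0-count p+1-k is at most p, so i > j fails; thus xz ∉ L.
Contradiction. Therefore L is not regular.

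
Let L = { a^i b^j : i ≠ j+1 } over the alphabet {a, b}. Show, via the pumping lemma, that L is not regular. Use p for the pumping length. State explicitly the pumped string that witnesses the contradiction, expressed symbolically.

a^{p+p!} b^{p+p!-1}

Suppose for contradiction that L is regular, and let p be the pumping length.
Choose w = a^p b^{p+p!-1}. Since p ≠ (p+p!-1)+1 = p+p!, w ∈ L; and |w| ≥ p.
Write w = xyz as guaranteed by the lemma, with |xy| ≤ p and |y| > 0.
Because |xy| ≤ p and w begins with p copies of a, we have y = a^k with 1 ≤ k ≤ p.
Since 1 ≤ k ≤ p, k divides p!; set t = 1 + p!/k. Then xy^t z has p + (p!/k)·k = p + p! copies of a. Now the a-count is p+p! and (b-count)+1 = (p+p!-1)+1 = p+p!, so i ≠ j+1 fails. So xy^t z = a^{p+p!} b^{p+p!-1} ∉ L.
This is a contradiction; hence L is not regular.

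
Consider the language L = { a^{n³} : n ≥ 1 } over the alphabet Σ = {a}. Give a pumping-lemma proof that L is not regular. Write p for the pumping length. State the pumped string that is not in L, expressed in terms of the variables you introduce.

a^{p³+k}

Suppose for contradiction that L is regular, and let p be the pumping length.
Take w = a^{p³} ∈ L with |w| = p³ ≥ p.
The pumping lemma gives a decomposition w = xyz where |xy| ≤ p and |y| ≥ 1.
Then y = a^k for some k with 1 ≤ k ≤ p.
Pump with i = 2: xy^2z = a^{p³+k}. Since 1 ≤ k ≤ p, p³ < p³+k ≤ p³+p < p³+3p²+3p+1 = (p+1)³, so p³+k is not a perfect cube. So xy^2z ∉ L.
Contradiction. Therefore L is not regular.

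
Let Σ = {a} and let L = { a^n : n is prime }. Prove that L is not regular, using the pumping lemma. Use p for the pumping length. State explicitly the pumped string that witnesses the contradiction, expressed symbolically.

a^{q(1+k)}

Assume L is regular; let p be its pumping constant.
Let q be a prime with q ≥ p+2 (infinitely many primes exist), and take w = a^q ∈ L with |w| = q ≥ p.
The pumping lemma gives a decomposition w = xyz where |xy| ≤ p and y is nonempty.
Then y = a^k for some k with 1 ≤ k ≤ p.
Since 1 ≤ k ≤ p, |xz| = q-k. Pump with i = q+1: |xy^{q+1}z| = (q-k)+(q+1)k = q+qk = q(1+k), which is composite (both factors ≥ 2). So xy^{q+1}z = a^{q(1+k)} ∉ L.
This contradicts the pumping lemma, so L is not regular.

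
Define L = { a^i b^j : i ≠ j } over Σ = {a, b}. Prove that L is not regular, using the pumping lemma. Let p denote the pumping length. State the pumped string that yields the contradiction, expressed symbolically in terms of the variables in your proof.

a^{p+p!} b^{p+p!}

Assume L is regular. Let p be the pumping length given by the pumping lemma.
Choose w = a^p b^{p+p!}. Since p ≠ p+p!, w ∈ L; and |w| ≥ p.
Write w = xyz as guaranteed by the lemma, with |xy| ≤ p and |y| ≥ 1.
The first p characters of w are a's, so xy (and hence y) consists only of a's. Write y = a^k, 1 ≤ k ≤ p.
Since 1 ≤ k ≤ p, k divides p!; set t = 1 + p!/k. Then xy^t z has p + (p!/k)·k = p + p! copies of a. Now the a-count equals the b-count, so i ≠ j fails. So xy^t z = a^{p+p!} b^{p+p!} ∉ L.
This is a contradiction; hence L is not regular.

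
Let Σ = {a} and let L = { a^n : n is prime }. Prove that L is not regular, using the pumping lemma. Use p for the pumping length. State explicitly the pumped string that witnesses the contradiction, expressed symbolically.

Assume L is regular; let p be its pumping constant.
Let q be a prime with q ≥ p+2 (infinitely many primes exist), and take w = a^q ∈ L with |w| = q ≥ p.
By the pumping lemma, w = xyz with |xy| ≤ p and y is nonempty.
Then y = a^k for some k with 1 ≤ k ≤ p.
Since 1 ≤ k ≤ p, |xz| = q-k. Pump with i = q+1: |xy^{q+1}z| = (q-k)+(q+1)k = q+qk = q(1+k), which is composite (both factors ≥ 2). So xy^{q+1}z = a^{q(1+k)} ∉ L.
This contradicts the pumping lemma, so L is not regular.

a^{q(1+k)}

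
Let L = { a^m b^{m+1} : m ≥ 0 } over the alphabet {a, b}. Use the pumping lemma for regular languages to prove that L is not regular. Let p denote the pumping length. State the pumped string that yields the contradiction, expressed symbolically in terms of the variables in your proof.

a^{p+k} b^{p+1}

Assume L is regular; let p be its pumping constant.
Let w = a^p b^{p+1} ∈ L; note |w| = 2p+1 ≥ p.
Write w = xyz as guaranteed by the lemma, with |xy| ≤ p and y is nonempty.
The first p characters of w are a's, so xy (and hence y) consists only of a's. Write y = a^k, 1 ≤ k ≤ p.
Pump with i = 2: xy^2z = a^{p+k} b^{p+1}. For this to lie in L we would need p+1 = (p+k)+1, which forces k = 0. But k ≥ 1, so xy^2z ∉ L.
This is a contradiction; hence L is not regular.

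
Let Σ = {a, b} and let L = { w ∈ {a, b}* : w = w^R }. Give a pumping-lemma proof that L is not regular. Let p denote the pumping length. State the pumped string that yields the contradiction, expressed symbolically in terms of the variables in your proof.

Assume L is regular. Let p be the pumping length given by the pumping lemma.
Take w = a^p b a^p, a palindrome of length 2p+1 ≥ p.
The pumping lemma gives a decomposition w = xyz where |xy| ≤ p and |y| > 0.
The first p characters of w are a's, so xy (and hence y) consists only of a's. Write y = a^k, 1 ≤ k ≤ p.
Pump with i = 2: xy^2z = a^{p+k} b a^p. Its reverse is a^p b a^{p+k}, which differs from xy^2z since k ≥ 1. So xy^2z is not a palindrome and xy^2z ∉ L.
This is a contradiction; hence L is not regular.

a^{p+k} b a^p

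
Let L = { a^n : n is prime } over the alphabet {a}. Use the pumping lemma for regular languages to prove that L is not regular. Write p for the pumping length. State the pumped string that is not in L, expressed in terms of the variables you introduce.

a^{q(1+k)}

Assume L is regular; let p be its pumping constant.
Let q be a prime with q ≥ p+2 (infinitely many primes exist), and take w = a^q ∈ L with |w| = q ≥ p.
Write w = xyz as guaranteed by the lemma, with |xy| ≤ p and |y| ≥ 1.
Then y = a^k for some k with 1 ≤ k ≤ p.
Since 1 ≤ k ≤ p, |xz| = q-k. Pump with i = q+1: |xy^{q+1}z| = (q-k)+(q+1)k = q+qk = q(1+k), which is composite (both factors ≥ 2). So xy^{q+1}z = a^{q(1+k)} ∉ L.
Contradiction. Therefore L is not regular.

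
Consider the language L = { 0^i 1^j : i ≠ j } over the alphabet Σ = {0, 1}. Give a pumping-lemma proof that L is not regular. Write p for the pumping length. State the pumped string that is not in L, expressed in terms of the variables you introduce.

0^{p+p!} 1^{p+p!}

Toward a contradiction, assume L is regular with pumping length p.
Choose w = 0^p 1^{p+p!}. Since p ≠ p+p!, w ∈ L; and |w| ≥ p.
Write w = xyz as guaranteed by the lemma, with |xy| ≤ p and |y| > 0.
The first p characters of w are 0's, so xy (and hence y) consists only of 0's. Write y = 0^k, 1 ≤ k ≤ p.
Since 1 ≤ k ≤ p, k divides p!; set t = 1 + p!/k. Then xy^t z has p + (p!/k)·k = p + p! copies of 0. Now the 0-count equals the 1-count, so i ≠ j fails. So xy^t z = 0^{p+p!} 1^{p+p!} ∉ L.
This is a contradiction; hence L is not regular.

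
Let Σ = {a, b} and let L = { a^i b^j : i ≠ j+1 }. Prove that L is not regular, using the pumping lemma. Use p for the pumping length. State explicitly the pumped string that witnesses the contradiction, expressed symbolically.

a^{p+p!} b^{p+p!-1}

Suppose for contradiction that L is regular, and let p be the pumping length.
Choose w = a^p b^{p+p!-1}. Since p ≠ (p+p!-1)+1 = p+p!, w ∈ L; and |w| ≥ p.
By the pumping lemma, w = xyz with |xy| ≤ p and y is nonempty.
Because |xy| ≤ p and w begins with p copies of a, we have y = a^k with 1 ≤ k ≤ p.
Since 1 ≤ k ≤ p, k divides p!; set t = 1 + p!/k. Then xy^t z has p + (p!/k)·k = p + p! copies of a. Now the a-count is p+p! and (b-count)+1 = (p+p!-1)+1 = p+p!, so i ≠ j+1 fails. So xy^t z = a^{p+p!} b^{p+p!-1} ∉ L.
This contradicts the pumping lemma, so L is not regular.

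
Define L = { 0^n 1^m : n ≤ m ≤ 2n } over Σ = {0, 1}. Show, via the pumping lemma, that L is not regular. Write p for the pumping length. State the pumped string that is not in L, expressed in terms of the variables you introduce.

Toward a contradiction, assume L is regular with pumping length p.
Take w = 0^p 1^p ∈ L (since p ≤ p ≤ 2p), with |w| = 2p ≥ p.
The pumping lemma gives a decomposition w = xyz where |xy| ≤ p and |y| > 0.
Because |xy| ≤ p and w begins with p copies of 0, we have y = 0^k with 1 ≤ k ≤ p.
Pump with i = 2: xy^2z = 0^{p+k} 1^p. Now n = p+k > p = m, so the condition n ≤ m fails. Thus xy^2z ∉ L.
This is a contradiction; hence L is not regular.

0^{p+k} 1^p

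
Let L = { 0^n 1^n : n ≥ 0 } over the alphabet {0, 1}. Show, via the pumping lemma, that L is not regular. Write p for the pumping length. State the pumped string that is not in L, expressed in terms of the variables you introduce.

0^{p+k} 1^p

Suppose for contradiction that L is regular, and let p be the pumping length.
Let w = 0^p 1^p ∈ L; note |w| = 2p ≥ p.
Write w = xyz as guaranteed by the lemma, with |xy| ≤ p and |y| ≥ 1.
The first p characters of w are 0's, so xy (and hence y) consists only of 0's. Write y = 0^k, 1 ≤ k ≤ p.
Pump with i = 2: xy^2z = 0^{p+k} 1^p. For this to lie in L we would need p = p+k, which forces k = 0. But k ≥ 1, so xy^2z ∉ L.
Contradiction. Therefore L is not regular.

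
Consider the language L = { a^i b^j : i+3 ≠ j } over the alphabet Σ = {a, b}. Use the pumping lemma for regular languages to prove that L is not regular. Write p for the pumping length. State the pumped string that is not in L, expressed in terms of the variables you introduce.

a^{p+p!} b^{p+p!+3}

Assume L is regular. Let p be the pumping length given by the pumping lemma.
Choose w = a^p b^{p+p!+3}. Since p ≠ (p+p!+3)-3 = p+p!, w ∈ L; and |w| ≥ p.
The pumping lemma gives a decomposition w = xyz where |xy| ≤ p and |y| ≥ 1.
The first p characters of w are a's, so xy (and hence y) consists only of a's. Write y = a^k, 1 ≤ k ≤ p.
Since 1 ≤ k ≤ p, k divides p!; set t = 1 + p!/k. Then xy^t z has p + (p!/k)·k = p + p! copies of a. Now the a-count is p+p! and (b-count)-3 = (p+p!+3)-3 = p+p!, so i+3 ≠ j fails. So xy^t z = a^{p+p!} b^{p+p!+3} ∉ L.
This is a contradiction; hence L is not regular.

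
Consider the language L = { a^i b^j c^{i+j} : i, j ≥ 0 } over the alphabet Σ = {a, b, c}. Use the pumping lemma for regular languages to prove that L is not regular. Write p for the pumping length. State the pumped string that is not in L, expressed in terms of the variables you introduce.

a^{p+k} b^p c^{2p}

Suppose for contradiction that L is regular, and let p be the pumping length.
Take w = a^p b^p c^{2p} ∈ L (with i=j=p, i+j=2p), |w| = 4p ≥ p.
The pumping lemma gives a decomposition w = xyz where |xy| ≤ p and |y| ≥ 1.
Since the first p symbols of w are all a's and |xy| ≤ p, y lies entirely in the leading a-block: y = a^k for some k with 1 ≤ k ≤ p.
Consider xy^2z = a^{p+k} b^p c^{2p}. Now the a- and b-counts sum to 2p+k, but the c-count is 2p ≠ 2p+k. So xy^2z ∉ L.
This is a contradiction; hence L is not regular.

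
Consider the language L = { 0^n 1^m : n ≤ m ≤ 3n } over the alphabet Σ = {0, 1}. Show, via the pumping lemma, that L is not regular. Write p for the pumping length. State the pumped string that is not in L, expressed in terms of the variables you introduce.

0^{p+k} 1^p

Suppose for contradiction that L is regular, and let p be the pumping length.
Take w = 0^p 1^p ∈ L (since p ≤ p ≤ 3p), with |w| = 2p ≥ p.
By the pumping lemma, w = xyz with |xy| ≤ p and |y| > 0.
The first p characters of w are 0's, so xy (and hence y) consists only of 0's. Write y = 0^k, 1 ≤ k ≤ p.
Pump with i = 2: xy^2z = 0^{p+k} 1^p. Now n = p+k > p = m, so the condition n ≤ m fails. Thus xy^2z ∉ L.
This is a contradiction; hence L is not regular.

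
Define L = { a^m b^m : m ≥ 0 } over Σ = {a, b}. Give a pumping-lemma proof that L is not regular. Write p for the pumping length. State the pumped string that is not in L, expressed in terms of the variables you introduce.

Assume L is regular; let p be its pumping constant.
Let w = a^p b^p ∈ L; note |w| = 2p ≥ p.
Write w = xyz as guaranteed by the lemma, with |xy| ≤ p and y is nonempty.
Because |xy| ≤ p and w begins with p copies of a, we have y = a^k with 1 ≤ k ≤ p.
Pump with i = 2: xy^2z = a^{p+k} b^p. For this to lie in L we would need p = p+k, which forces k = 0. But k ≥ 1, so xy^2z ∉ L.
Contradiction. Therefore L is not regular.

a^{p+k} b^p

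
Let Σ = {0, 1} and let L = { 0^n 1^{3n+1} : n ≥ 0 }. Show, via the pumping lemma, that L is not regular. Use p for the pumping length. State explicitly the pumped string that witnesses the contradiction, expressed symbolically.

0^{p+k} 1^{3p+1}

Assume L is regular. Let p be the pumping length given by the pumping lemma.
Take w = 0^p 1^{3p+1}. Then w ∈ L and |w| = 4p+1 ≥ p.
The pumping lemma gives a decomposition w = xyz where |xy| ≤ p and |y| > 0.
Because |xy| ≤ p and w begins with p copies of 0, we have y = 0^k with 1 ≤ k ≤ p.
Pump with i = 2: xy^2z = 0^{p+k} 1^{3p+1}. For this to lie in L we would need 3p+1 = 3(p+k)+1, which forces k = 0. But k ≥ 1, so xy^2z ∉ L.
Contradiction. Therefore L is not regular.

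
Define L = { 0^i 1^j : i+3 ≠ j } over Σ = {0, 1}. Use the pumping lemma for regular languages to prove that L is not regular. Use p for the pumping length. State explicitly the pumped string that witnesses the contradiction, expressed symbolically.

Assume L is regular. Let p be the pumping length given by the pumping lemma.
Choose w = 0^p 1^{p+p!+3}. Since p ≠ (p+p!+3)-3 = p+p!, w ∈ L; and |w| ≥ p.
By the pumping lemma, w = xyz with |xy| ≤ p and |y| > 0.
Since the first p symbols of w are all 0's and |xy| ≤ p, y lies entirely in the leading 0-block: y = 0^k for some k with 1 ≤ k ≤ p.
Since 1 ≤ k ≤ p, k divides p!; set t = 1 + p!/k. Then xy^t z has p + (p!/k)·k = p + p! copies of 0. Now the 0-count is p+p! and (1-count)-3 = (p+p!+3)-3 = p+p!, so i+3 ≠ j fails. So xy^t z = 0^{p+p!} 1^{p+p!+3} ∉ L.
This is a contradiction; hence L is not regular.

0^{p+p!} 1^{p+p!+3}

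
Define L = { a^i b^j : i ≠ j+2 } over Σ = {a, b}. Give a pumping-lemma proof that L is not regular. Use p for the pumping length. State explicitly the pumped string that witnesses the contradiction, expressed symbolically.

Assume L is regular. Let p be the pumping length given by the pumping lemma.
Choose w = a^p b^{p+p!-2}. Since p ≠ (p+p!-2)+2 = p+p!, w ∈ L; and |w| ≥ p.
The pumping lemma gives a decomposition w = xyz where |xy| ≤ p and y is nonempty.
Since the first p symbols of w are all a's and |xy| ≤ p, y lies entirely in the leading a-block: y = a^k for some k with 1 ≤ k ≤ p.
Since 1 ≤ k ≤ p, k divides p!; set t = 1 + p!/k. Then xy^t z has p + (p!/k)·k = p + p! copies of a. Now the a-count is p+p! and (b-count)+2 = (p+p!-2)+2 = p+p!, so i ≠ j+2 fails. So xy^t z = a^{p+p!} b^{p+p!-2} ∉ L.
Contradiction. Therefore L is not regular.

a^{p+p!} b^{p+p!-2}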